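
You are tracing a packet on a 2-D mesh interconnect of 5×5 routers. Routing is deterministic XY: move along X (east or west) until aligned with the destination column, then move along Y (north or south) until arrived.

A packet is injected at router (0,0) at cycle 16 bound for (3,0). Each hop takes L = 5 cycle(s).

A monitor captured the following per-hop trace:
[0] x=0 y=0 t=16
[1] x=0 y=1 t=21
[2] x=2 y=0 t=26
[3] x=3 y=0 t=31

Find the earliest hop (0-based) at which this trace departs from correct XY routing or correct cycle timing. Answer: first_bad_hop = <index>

first_bad_hop = 1

  1: Δx=+0 Δy=+1 Δt=5 [BAD: Y-move but x=0≠3]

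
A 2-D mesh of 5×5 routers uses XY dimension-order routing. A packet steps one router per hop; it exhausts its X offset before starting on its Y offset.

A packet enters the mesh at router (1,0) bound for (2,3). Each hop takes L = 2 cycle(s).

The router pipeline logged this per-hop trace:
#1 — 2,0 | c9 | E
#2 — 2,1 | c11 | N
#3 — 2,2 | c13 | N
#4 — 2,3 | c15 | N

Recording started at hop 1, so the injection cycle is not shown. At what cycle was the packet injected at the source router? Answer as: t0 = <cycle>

t0 = 7

The first recorded entry is hop 1 at cycle 9.
So t0 = 9 − 1·2 = 7.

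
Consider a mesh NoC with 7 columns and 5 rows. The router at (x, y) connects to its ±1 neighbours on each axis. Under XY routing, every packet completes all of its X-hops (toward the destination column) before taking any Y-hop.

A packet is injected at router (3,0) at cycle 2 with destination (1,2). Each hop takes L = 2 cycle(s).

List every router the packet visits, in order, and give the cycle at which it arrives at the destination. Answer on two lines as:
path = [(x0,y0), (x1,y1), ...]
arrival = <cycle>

path = [(3,0), (2,0), (1,0), (1,1), (1,2)]
arrival = 10

  0. router=(3,0) cycle=2 (inject)
  1. router=(2,0) cycle=4 dir=W
  2. router=(1,0) cycle=6 dir=W
  3. router=(1,1) cycle=8 dir=N
  4. router=(1,2) cycle=10 dir=N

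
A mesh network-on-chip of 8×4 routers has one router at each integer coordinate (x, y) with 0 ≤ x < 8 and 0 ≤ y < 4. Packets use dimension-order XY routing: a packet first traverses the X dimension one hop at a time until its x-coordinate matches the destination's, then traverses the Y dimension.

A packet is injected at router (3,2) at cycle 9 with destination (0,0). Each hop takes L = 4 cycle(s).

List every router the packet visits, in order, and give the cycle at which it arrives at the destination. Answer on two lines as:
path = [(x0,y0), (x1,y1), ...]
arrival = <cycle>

path = [(3,2), (2,2), (1,2), (0,2), (0,1), (0,0)]
arrival = 29

[0] x=3 y=2 t=9
[1] x=2 y=2 t=13 →W
[2] x=1 y=2 t=17 →W
[3] x=0 y=2 t=21 →W
[4] x=0 y=1 t=25 →S
[5] x=0 y=0 t=29 →S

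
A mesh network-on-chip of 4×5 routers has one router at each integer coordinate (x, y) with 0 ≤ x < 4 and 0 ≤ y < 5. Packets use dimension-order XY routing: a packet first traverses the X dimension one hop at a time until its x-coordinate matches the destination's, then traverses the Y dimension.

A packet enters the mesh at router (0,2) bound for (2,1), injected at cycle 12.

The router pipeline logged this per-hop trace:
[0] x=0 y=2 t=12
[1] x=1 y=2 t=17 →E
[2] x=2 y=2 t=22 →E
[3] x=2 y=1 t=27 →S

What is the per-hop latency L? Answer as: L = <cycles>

L = 5

Δcyc across hop 0→1: 17 − 12 = 5.
That increment is L by definition: L = 5.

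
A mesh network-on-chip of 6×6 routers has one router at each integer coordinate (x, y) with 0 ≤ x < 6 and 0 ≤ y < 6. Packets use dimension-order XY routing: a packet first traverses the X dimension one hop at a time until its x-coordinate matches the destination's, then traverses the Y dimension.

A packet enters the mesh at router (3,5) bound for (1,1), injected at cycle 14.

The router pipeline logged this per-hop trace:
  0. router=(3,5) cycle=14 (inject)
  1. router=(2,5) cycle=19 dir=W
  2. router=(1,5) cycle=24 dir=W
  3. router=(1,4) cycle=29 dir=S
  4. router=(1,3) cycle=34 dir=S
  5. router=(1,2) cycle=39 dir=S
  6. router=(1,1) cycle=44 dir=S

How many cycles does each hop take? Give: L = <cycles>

L = 5

cyc[1] − cyc[0] = 19 − 14 = 5.
One hop costs L cycles, so L = 5.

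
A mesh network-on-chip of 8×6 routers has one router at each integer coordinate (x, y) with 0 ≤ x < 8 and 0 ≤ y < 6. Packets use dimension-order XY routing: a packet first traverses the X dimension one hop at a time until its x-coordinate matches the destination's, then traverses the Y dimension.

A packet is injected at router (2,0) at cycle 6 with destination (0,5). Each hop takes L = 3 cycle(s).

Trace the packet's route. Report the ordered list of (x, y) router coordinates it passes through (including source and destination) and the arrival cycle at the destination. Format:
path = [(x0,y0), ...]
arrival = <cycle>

path = [(2,0), (1,0), (0,0), (0,1), (0,2), (0,3), (0,4), (0,5)]
arrival = 27

hop 0: (2,0) @ cyc 6
hop 1: (1,0) @ cyc 9  [W]
hop 2: (0,0) @ cyc 12  [W]
hop 3: (0,1) @ cyc 15  [N]
hop 4: (0,2) @ cyc 18  [N]
hop 5: (0,3) @ cyc 21  [N]
hop 6: (0,4) @ cyc 24  [N]
hop 7: (0,5) @ cyc 27  [N]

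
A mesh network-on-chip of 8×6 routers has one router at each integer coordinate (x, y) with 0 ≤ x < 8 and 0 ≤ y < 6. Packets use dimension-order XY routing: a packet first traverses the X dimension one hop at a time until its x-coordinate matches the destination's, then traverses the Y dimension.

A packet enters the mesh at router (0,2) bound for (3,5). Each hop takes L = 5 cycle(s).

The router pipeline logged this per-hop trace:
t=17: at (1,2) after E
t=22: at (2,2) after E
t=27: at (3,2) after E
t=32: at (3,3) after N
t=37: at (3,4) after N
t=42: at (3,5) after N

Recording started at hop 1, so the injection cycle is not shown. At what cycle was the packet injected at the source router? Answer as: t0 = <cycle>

t0 = 12

At hop 1 the cycle is 17; in general cyc_k = t0 + kL.
Subtract one hop: t0 = 17 − 5 = 12.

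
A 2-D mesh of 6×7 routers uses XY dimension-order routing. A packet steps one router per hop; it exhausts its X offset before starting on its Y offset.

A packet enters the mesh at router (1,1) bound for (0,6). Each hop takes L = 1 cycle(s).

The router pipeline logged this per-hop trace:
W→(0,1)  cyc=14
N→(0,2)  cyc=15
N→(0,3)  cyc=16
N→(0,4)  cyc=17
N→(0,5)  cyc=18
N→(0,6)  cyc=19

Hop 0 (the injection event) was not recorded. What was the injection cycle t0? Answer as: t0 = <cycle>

cyc[1] = 14 and cyc[k] = t0 + k·L for every k.
Therefore t0 = 14 − L = 13.

t0 = 13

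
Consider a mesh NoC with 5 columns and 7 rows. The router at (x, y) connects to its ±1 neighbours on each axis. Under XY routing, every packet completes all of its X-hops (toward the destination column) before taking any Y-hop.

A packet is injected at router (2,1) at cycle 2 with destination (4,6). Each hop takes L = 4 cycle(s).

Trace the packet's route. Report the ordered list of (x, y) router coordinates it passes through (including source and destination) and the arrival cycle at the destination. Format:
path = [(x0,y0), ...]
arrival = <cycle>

#0 — 2,1 | c2
#1 — 3,1 | c6 | E
#2 — 4,1 | c10 | E
#3 — 4,2 | c14 | N
#4 — 4,3 | c18 | N
#5 — 4,4 | c22 | N
#6 — 4,5 | c26 | N
#7 — 4,6 | c30 | N

path = [(2,1), (3,1), (4,1), (4,2), (4,3), (4,4), (4,5), (4,6)]
arrival = 30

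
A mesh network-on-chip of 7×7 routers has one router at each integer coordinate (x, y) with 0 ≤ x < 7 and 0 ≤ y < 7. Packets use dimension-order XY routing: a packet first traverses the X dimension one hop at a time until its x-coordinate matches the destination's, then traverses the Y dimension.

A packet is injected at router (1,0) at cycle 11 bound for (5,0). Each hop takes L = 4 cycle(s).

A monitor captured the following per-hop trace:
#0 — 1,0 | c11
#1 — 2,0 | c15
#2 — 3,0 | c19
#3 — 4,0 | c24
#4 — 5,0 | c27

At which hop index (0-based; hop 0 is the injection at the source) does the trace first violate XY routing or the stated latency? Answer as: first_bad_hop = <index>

hop 1: step (+1,+0), +4 cyc — ok
hop 2: step (+1,+0), +4 cyc — ok
hop 3: step (+1,+0), +5 cyc — BAD: Δcyc=5≠L

first_bad_hop = 3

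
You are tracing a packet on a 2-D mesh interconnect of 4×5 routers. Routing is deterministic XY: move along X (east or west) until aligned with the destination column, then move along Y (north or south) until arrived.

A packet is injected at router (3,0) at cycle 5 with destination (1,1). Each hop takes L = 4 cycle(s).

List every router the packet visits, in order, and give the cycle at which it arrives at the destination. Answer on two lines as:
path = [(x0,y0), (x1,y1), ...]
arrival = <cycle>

[0] x=3 y=0 t=5
[1] x=2 y=0 t=9 →W
[2] x=1 y=0 t=13 →W
[3] x=1 y=1 t=17 →N

path = [(3,0), (2,0), (1,0), (1,1)]
arrival = 17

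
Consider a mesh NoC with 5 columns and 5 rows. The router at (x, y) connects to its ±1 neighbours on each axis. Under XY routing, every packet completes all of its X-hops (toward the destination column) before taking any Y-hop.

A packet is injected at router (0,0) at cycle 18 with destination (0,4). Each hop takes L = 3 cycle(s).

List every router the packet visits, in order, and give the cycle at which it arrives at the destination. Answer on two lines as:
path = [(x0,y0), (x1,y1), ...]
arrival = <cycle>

path = [(0,0), (0,1), (0,2), (0,3), (0,4)]
arrival = 30

  0. router=(0,0) cycle=18 (inject)
  1. router=(0,1) cycle=21 dir=N
  2. router=(0,2) cycle=24 dir=N
  3. router=(0,3) cycle=27 dir=N
  4. router=(0,4) cycle=30 dir=N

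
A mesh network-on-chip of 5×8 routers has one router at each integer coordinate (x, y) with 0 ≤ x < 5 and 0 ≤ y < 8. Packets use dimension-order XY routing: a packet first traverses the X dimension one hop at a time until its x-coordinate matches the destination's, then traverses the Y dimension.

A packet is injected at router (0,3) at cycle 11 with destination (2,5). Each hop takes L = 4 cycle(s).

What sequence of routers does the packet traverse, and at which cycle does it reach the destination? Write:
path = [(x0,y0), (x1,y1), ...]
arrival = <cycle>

path = [(0,3), (1,3), (2,3), (2,4), (2,5)]
arrival = 27

hop 0: (0,3) @ cyc 11
hop 1: (1,3) @ cyc 15  [E]
hop 2: (2,3) @ cyc 19  [E]
hop 3: (2,4) @ cyc 23  [N]
hop 4: (2,5) @ cyc 27  [N]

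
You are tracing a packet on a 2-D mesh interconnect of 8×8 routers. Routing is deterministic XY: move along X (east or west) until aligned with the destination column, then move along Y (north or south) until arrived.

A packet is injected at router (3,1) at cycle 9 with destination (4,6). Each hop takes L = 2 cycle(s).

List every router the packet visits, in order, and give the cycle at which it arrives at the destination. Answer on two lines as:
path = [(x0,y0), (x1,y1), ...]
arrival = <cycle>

path = [(3,1), (4,1), (4,2), (4,3), (4,4), (4,5), (4,6)]
arrival = 21

t=9: at (3,1)
t=11: at (4,1) after E
t=13: at (4,2) after N
t=15: at (4,3) after N
t=17: at (4,4) after N
t=19: at (4,5) after N
t=21: at (4,6) after N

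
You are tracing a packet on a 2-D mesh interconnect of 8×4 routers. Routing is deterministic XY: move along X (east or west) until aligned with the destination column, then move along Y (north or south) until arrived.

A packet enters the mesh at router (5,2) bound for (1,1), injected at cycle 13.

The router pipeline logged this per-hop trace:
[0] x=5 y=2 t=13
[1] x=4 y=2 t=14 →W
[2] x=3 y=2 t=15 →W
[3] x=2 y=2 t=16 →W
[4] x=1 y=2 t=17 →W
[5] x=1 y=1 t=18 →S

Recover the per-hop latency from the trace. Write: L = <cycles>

cyc[1] − cyc[0] = 14 − 13 = 1.
That increment is L by definition: L = 1.

L = 1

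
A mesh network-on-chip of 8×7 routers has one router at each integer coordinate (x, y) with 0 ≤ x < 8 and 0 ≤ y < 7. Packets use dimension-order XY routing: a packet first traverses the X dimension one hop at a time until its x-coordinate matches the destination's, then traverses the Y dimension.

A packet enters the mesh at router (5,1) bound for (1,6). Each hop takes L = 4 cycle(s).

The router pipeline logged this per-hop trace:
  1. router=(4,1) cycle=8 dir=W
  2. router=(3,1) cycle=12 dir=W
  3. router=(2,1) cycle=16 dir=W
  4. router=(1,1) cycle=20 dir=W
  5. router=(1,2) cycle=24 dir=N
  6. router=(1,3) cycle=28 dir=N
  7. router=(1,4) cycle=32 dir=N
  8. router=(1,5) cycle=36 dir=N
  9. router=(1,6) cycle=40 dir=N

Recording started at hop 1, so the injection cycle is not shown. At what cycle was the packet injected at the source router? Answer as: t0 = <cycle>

t0 = 4

Hop 1 reached at cycle 8; hop k is at t0 + k·L.
Subtract one hop: t0 = 8 − 4 = 4.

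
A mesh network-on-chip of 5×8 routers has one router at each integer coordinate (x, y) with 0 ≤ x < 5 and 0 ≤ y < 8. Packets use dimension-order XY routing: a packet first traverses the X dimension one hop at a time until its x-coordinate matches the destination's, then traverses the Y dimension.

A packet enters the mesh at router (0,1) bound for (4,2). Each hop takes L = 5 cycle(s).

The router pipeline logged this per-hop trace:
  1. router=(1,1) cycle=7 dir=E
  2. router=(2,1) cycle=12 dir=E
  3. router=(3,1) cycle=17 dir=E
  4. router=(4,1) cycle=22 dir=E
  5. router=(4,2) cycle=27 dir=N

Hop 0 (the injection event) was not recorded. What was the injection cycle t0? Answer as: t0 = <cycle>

Hop 1 reached at cycle 7; hop k is at t0 + k·L.
Therefore t0 = 7 − L = 2.

t0 = 2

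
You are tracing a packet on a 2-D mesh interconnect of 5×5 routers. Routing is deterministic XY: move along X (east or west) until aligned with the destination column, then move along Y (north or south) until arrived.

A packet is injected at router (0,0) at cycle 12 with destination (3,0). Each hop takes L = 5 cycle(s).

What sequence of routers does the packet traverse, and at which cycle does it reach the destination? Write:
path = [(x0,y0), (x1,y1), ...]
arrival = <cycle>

  0. router=(0,0) cycle=12 (inject)
  1. router=(1,0) cycle=17 dir=E
  2. router=(2,0) cycle=22 dir=E
  3. router=(3,0) cycle=27 dir=E

path = [(0,0), (1,0), (2,0), (3,0)]
arrival = 27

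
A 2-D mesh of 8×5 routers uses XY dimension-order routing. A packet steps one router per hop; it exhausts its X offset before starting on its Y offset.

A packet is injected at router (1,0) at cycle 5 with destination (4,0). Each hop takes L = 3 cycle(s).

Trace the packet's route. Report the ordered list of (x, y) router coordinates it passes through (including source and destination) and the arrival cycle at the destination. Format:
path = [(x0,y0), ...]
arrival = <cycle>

path = [(1,0), (2,0), (3,0), (4,0)]
arrival = 14

src (1,0)  cyc=5
E→(2,0)  cyc=8
E→(3,0)  cyc=11
E→(4,0)  cyc=14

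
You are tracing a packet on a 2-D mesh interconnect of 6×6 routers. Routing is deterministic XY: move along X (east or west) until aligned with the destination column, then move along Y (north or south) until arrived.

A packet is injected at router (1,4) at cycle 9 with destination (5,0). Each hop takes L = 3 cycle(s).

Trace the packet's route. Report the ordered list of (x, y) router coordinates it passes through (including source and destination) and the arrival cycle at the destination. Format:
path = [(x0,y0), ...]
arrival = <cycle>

path = [(1,4), (2,4), (3,4), (4,4), (5,4), (5,3), (5,2), (5,1), (5,0)]
arrival = 33

src (1,4)  cyc=9
E→(2,4)  cyc=12
E→(3,4)  cyc=15
E→(4,4)  cyc=18
E→(5,4)  cyc=21
S→(5,3)  cyc=24
S→(5,2)  cyc=27
S→(5,1)  cyc=30
S→(5,0)  cyc=33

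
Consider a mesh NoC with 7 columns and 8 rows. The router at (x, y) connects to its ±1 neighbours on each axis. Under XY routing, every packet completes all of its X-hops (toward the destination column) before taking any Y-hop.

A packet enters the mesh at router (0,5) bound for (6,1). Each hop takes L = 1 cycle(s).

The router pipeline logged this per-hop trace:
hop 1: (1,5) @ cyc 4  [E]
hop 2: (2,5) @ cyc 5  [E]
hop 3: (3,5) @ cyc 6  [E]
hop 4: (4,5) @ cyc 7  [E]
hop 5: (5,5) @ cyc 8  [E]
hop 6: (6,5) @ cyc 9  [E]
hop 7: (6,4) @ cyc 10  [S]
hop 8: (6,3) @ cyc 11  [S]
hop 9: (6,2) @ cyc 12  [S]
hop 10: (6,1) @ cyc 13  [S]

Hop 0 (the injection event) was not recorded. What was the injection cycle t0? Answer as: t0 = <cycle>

cyc[1] = 4 and cyc[k] = t0 + k·L for every k.
Therefore t0 = 4 − L = 3.

t0 = 3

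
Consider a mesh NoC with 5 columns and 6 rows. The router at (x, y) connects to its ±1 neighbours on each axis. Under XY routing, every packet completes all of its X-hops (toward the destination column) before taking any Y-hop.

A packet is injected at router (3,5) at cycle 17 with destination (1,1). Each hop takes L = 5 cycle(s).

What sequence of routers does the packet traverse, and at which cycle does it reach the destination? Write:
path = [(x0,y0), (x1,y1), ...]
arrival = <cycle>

  0. router=(3,5) cycle=17 (inject)
  1. router=(2,5) cycle=22 dir=W
  2. router=(1,5) cycle=27 dir=W
  3. router=(1,4) cycle=32 dir=S
  4. router=(1,3) cycle=37 dir=S
  5. router=(1,2) cycle=42 dir=S
  6. router=(1,1) cycle=47 dir=S

path = [(3,5), (2,5), (1,5), (1,4), (1,3), (1,2), (1,1)]
arrival = 47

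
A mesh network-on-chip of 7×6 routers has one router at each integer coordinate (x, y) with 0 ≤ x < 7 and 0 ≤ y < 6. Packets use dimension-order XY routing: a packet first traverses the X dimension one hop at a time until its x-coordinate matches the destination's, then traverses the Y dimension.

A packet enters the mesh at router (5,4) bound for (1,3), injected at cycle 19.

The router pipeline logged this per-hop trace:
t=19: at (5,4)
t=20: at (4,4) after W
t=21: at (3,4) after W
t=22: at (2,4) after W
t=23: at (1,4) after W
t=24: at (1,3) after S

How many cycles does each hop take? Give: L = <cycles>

From hop 0 (19) to hop 1 (20): +1 cycles.
Per-hop latency L = Δcyc = 1.

L = 1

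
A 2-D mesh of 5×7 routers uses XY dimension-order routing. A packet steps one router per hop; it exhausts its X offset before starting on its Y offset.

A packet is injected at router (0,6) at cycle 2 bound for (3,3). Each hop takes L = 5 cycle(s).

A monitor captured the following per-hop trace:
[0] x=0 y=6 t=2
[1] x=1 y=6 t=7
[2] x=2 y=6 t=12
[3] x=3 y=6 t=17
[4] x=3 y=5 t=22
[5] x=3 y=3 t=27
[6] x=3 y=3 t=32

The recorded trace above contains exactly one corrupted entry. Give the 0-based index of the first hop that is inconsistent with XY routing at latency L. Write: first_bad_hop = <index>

first_bad_hop = 5

hop 1: step (+1,+0), +5 cyc — ok
hop 2: step (+1,+0), +5 cyc — ok
hop 3: step (+1,+0), +5 cyc — ok
hop 4: step (+0,-1), +5 cyc — ok
hop 5: step (+0,-2), +5 cyc — BAD: non-unit step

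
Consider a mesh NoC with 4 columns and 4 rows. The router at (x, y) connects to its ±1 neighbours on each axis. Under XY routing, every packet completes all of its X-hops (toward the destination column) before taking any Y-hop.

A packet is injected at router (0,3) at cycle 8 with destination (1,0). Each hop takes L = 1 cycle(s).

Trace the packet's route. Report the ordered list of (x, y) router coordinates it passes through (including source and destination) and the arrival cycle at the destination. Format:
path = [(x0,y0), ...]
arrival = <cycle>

path = [(0,3), (1,3), (1,2), (1,1), (1,0)]
arrival = 12

  0. router=(0,3) cycle=8 (inject)
  1. router=(1,3) cycle=9 dir=E
  2. router=(1,2) cycle=10 dir=S
  3. router=(1,1) cycle=11 dir=S
  4. router=(1,0) cycle=12 dir=S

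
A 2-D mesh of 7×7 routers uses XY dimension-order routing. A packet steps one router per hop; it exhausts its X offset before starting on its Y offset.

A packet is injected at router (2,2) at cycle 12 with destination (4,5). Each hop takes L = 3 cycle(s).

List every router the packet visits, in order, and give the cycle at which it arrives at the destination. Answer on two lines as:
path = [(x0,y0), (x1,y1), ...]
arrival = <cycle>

[0] x=2 y=2 t=12
[1] x=3 y=2 t=15 →E
[2] x=4 y=2 t=18 →E
[3] x=4 y=3 t=21 →N
[4] x=4 y=4 t=24 →N
[5] x=4 y=5 t=27 →N

path = [(2,2), (3,2), (4,2), (4,3), (4,4), (4,5)]
arrival = 27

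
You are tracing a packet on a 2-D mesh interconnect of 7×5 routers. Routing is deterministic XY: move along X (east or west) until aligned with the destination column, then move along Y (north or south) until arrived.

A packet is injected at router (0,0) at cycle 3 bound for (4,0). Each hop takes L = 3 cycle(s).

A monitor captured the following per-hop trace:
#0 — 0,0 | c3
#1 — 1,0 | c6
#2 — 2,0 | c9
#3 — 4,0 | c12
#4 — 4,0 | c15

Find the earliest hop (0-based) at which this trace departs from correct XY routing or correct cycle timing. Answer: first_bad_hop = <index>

first_bad_hop = 3

[1] (+1,+0) / 3c ⇒ ok
[2] (+1,+0) / 3c ⇒ ok
[3] (+2,+0) / 3c ⇒ BAD: non-unit step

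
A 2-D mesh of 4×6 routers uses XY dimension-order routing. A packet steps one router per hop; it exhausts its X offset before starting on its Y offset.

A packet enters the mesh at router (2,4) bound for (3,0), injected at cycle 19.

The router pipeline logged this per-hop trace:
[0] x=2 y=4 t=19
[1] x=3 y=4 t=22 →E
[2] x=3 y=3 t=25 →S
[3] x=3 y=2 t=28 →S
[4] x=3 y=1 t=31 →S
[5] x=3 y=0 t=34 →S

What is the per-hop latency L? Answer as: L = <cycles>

L = 3

From hop 0 (19) to hop 1 (22): +3 cycles.
One hop costs L cycles, so L = 3.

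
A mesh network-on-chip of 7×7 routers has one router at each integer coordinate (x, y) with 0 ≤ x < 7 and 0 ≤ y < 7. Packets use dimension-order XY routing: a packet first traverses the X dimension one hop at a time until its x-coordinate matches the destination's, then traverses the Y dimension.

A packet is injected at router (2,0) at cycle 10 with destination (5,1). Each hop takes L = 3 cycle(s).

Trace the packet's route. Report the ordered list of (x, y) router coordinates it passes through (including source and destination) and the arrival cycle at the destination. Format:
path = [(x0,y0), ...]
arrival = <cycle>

path = [(2,0), (3,0), (4,0), (5,0), (5,1)]
arrival = 22

  0. router=(2,0) cycle=10 (inject)
  1. router=(3,0) cycle=13 dir=E
  2. router=(4,0) cycle=16 dir=E
  3. router=(5,0) cycle=19 dir=E
  4. router=(5,1) cycle=22 dir=N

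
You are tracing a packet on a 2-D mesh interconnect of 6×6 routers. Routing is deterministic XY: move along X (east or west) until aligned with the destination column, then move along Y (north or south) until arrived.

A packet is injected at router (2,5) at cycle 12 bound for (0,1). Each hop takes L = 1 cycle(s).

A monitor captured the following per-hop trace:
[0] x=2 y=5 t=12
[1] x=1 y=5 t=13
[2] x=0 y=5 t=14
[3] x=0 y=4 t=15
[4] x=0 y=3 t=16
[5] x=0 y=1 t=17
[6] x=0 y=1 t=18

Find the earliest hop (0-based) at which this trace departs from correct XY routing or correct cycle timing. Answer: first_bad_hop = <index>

hop 1: step (-1,+0), +1 cyc — ok
hop 2: step (-1,+0), +1 cyc — ok
hop 3: step (+0,-1), +1 cyc — ok
hop 4: step (+0,-1), +1 cyc — ok
hop 5: step (+0,-2), +1 cyc — BAD: non-unit step

first_bad_hop = 5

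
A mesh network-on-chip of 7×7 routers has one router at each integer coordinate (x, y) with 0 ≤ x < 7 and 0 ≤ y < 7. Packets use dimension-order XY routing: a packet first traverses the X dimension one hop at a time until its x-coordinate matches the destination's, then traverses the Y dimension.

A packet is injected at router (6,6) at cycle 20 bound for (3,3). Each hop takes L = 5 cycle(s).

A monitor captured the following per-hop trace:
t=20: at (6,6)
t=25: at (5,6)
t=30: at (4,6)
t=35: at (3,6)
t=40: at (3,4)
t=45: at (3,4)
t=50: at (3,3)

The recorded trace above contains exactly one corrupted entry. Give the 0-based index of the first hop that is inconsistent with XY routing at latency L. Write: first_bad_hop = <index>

first_bad_hop = 4

check 1→ d=(-1,0) cyc+5: ok
check 2→ d=(-1,0) cyc+5: ok
check 3→ d=(-1,0) cyc+5: ok
check 4→ d=(0,-2) cyc+5: BAD: non-unit step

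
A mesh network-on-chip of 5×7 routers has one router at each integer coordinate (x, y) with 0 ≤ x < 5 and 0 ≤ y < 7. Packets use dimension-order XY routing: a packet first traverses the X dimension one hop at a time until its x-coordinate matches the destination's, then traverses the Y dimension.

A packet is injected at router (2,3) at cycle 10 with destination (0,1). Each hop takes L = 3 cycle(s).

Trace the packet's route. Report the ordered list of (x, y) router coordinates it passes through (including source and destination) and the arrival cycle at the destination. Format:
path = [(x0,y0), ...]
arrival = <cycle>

  0. router=(2,3) cycle=10 (inject)
  1. router=(1,3) cycle=13 dir=W
  2. router=(0,3) cycle=16 dir=W
  3. router=(0,2) cycle=19 dir=S
  4. router=(0,1) cycle=22 dir=S

path = [(2,3), (1,3), (0,3), (0,2), (0,1)]
arrival = 22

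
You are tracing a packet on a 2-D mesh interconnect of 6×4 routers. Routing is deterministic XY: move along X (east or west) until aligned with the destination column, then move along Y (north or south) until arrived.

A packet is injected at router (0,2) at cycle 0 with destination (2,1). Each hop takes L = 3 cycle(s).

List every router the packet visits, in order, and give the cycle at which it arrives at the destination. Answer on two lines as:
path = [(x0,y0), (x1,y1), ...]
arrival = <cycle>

path = [(0,2), (1,2), (2,2), (2,1)]
arrival = 9

t=0: at (0,2)
t=3: at (1,2) after E
t=6: at (2,2) after E
t=9: at (2,1) after S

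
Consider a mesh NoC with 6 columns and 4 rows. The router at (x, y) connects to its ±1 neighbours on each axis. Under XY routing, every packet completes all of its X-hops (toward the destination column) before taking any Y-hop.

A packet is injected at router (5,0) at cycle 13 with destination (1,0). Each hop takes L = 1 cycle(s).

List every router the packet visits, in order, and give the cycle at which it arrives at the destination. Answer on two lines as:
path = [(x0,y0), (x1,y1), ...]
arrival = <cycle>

t=13: at (5,0)
t=14: at (4,0) after W
t=15: at (3,0) after W
t=16: at (2,0) after W
t=17: at (1,0) after W

path = [(5,0), (4,0), (3,0), (2,0), (1,0)]
arrival = 17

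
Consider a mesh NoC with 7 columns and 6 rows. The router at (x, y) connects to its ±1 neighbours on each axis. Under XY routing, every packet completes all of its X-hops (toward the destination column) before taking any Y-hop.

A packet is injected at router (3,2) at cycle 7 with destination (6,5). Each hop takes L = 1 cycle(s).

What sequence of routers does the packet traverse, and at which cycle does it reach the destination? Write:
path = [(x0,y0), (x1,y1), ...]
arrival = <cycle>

src (3,2)  cyc=7
E→(4,2)  cyc=8
E→(5,2)  cyc=9
E→(6,2)  cyc=10
N→(6,3)  cyc=11
N→(6,4)  cyc=12
N→(6,5)  cyc=13

path = [(3,2), (4,2), (5,2), (6,2), (6,3), (6,4), (6,5)]
arrival = 13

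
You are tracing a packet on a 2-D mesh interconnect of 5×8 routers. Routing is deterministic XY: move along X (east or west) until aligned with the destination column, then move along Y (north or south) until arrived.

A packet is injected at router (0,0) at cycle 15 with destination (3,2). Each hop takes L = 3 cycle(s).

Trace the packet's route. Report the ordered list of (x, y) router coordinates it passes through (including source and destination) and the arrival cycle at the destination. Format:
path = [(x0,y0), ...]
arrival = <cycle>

path = [(0,0), (1,0), (2,0), (3,0), (3,1), (3,2)]
arrival = 30

src (0,0)  cyc=15
E→(1,0)  cyc=18
E→(2,0)  cyc=21
E→(3,0)  cyc=24
N→(3,1)  cyc=27
N→(3,2)  cyc=30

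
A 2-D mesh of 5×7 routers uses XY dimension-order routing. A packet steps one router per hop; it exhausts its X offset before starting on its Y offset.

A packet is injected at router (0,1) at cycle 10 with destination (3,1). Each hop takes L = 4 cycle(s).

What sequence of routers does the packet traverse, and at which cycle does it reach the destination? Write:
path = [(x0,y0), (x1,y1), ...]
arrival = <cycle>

path = [(0,1), (1,1), (2,1), (3,1)]
arrival = 22

t=10: at (0,1)
t=14: at (1,1) after E
t=18: at (2,1) after E
t=22: at (3,1) after E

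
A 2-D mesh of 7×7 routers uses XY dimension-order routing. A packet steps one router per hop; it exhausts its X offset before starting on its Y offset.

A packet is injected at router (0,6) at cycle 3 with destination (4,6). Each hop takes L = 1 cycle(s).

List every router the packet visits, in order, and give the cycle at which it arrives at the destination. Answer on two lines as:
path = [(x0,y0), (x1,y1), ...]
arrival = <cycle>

path = [(0,6), (1,6), (2,6), (3,6), (4,6)]
arrival = 7

  0. router=(0,6) cycle=3 (inject)
  1. router=(1,6) cycle=4 dir=E
  2. router=(2,6) cycle=5 dir=E
  3. router=(3,6) cycle=6 dir=E
  4. router=(4,6) cycle=7 dir=E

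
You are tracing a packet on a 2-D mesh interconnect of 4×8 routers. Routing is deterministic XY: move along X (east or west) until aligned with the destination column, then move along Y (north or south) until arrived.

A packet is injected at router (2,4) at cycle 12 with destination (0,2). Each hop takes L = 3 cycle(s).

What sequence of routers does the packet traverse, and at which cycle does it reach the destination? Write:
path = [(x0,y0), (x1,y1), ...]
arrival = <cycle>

path = [(2,4), (1,4), (0,4), (0,3), (0,2)]
arrival = 24

[0] x=2 y=4 t=12
[1] x=1 y=4 t=15 →W
[2] x=0 y=4 t=18 →W
[3] x=0 y=3 t=21 →S
[4] x=0 y=2 t=24 →S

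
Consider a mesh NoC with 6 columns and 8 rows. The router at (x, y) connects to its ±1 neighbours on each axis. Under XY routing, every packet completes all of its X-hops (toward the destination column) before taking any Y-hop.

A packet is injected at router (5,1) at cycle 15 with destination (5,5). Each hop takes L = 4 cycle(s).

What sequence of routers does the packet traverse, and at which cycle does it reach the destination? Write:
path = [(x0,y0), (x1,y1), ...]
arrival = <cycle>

path = [(5,1), (5,2), (5,3), (5,4), (5,5)]
arrival = 31

hop 0: (5,1) @ cyc 15
hop 1: (5,2) @ cyc 19  [N]
hop 2: (5,3) @ cyc 23  [N]
hop 3: (5,4) @ cyc 27  [N]
hop 4: (5,5) @ cyc 31  [N]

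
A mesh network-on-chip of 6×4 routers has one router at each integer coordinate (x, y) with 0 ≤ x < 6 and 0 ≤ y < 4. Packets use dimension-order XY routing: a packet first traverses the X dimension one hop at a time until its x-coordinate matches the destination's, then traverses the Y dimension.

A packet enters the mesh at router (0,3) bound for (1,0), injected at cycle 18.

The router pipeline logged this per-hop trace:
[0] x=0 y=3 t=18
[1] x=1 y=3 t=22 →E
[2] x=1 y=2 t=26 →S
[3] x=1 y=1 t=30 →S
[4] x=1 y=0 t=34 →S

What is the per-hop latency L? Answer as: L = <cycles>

Between hops 0 and 1 the cycle counter advances 22 − 18 = 4.
Per-hop latency L = Δcyc = 4.

L = 4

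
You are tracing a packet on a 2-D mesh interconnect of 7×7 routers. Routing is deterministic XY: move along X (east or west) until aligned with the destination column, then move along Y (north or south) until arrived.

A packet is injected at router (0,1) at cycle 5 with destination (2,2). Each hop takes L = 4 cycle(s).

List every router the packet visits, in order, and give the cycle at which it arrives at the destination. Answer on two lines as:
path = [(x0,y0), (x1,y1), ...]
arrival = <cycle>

path = [(0,1), (1,1), (2,1), (2,2)]
arrival = 17

t=5: at (0,1)
t=9: at (1,1) after E
t=13: at (2,1) after E
t=17: at (2,2) after N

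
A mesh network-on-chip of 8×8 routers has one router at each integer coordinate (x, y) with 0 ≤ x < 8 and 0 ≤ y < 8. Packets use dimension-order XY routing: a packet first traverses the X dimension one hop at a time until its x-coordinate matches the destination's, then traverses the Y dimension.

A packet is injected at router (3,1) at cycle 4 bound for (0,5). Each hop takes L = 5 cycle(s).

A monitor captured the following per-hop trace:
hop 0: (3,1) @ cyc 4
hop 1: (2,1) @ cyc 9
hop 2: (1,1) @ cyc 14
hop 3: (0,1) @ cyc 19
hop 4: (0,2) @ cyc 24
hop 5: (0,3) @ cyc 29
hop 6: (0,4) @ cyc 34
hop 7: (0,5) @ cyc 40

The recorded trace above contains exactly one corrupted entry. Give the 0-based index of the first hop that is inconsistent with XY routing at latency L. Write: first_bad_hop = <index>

check 1→ d=(-1,0) cyc+5: ok
check 2→ d=(-1,0) cyc+5: ok
check 3→ d=(-1,0) cyc+5: ok
check 4→ d=(0,1) cyc+5: ok
check 5→ d=(0,1) cyc+5: ok
check 6→ d=(0,1) cyc+5: ok
check 7→ d=(0,1) cyc+6: BAD: Δcyc=6≠L

first_bad_hop = 7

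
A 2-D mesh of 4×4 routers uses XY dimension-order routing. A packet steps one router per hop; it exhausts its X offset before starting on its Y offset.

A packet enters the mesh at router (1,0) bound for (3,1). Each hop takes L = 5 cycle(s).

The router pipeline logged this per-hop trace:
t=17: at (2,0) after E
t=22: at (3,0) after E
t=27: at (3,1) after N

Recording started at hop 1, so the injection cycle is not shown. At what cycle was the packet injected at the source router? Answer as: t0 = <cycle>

t0 = 12

The first recorded entry is hop 1 at cycle 17.
Subtract one hop: t0 = 17 − 5 = 12.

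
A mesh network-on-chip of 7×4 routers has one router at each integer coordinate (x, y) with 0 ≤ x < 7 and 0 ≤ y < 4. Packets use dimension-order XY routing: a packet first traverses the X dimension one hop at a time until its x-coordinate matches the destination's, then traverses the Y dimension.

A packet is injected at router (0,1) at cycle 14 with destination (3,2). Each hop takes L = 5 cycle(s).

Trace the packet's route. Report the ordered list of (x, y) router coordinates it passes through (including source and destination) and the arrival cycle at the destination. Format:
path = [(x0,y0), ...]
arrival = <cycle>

path = [(0,1), (1,1), (2,1), (3,1), (3,2)]
arrival = 34

hop 0: (0,1) @ cyc 14
hop 1: (1,1) @ cyc 19  [E]
hop 2: (2,1) @ cyc 24  [E]
hop 3: (3,1) @ cyc 29  [E]
hop 4: (3,2) @ cyc 34  [N]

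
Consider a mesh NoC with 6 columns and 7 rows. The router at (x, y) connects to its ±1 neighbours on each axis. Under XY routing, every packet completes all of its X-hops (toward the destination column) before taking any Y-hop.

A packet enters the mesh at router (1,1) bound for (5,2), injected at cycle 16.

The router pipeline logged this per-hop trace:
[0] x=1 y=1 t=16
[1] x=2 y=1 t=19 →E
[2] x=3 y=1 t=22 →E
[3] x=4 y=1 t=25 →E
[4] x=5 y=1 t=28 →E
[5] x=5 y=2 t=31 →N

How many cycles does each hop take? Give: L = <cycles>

L = 3

Between hops 0 and 1 the cycle counter advances 19 − 16 = 3.
That increment is L by definition: L = 3.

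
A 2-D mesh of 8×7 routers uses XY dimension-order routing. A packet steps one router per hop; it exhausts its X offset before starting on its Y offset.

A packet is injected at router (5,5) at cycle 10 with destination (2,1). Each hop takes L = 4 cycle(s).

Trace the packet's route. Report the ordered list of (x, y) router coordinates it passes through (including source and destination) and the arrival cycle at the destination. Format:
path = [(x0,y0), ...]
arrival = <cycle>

path = [(5,5), (4,5), (3,5), (2,5), (2,4), (2,3), (2,2), (2,1)]
arrival = 38

#0 — 5,5 | c10
#1 — 4,5 | c14 | W
#2 — 3,5 | c18 | W
#3 — 2,5 | c22 | W
#4 — 2,4 | c26 | S
#5 — 2,3 | c30 | S
#6 — 2,2 | c34 | S
#7 — 2,1 | c38 | S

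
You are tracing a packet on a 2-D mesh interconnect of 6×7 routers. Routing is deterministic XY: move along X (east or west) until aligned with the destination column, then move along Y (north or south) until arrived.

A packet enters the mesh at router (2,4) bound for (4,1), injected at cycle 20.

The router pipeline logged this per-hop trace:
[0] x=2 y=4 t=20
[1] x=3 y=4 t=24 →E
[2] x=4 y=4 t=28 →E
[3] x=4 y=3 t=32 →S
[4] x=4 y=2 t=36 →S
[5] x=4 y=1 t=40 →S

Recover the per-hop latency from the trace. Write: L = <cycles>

Δcyc across hop 0→1: 24 − 20 = 4.
One hop costs L cycles, so L = 4.

L = 4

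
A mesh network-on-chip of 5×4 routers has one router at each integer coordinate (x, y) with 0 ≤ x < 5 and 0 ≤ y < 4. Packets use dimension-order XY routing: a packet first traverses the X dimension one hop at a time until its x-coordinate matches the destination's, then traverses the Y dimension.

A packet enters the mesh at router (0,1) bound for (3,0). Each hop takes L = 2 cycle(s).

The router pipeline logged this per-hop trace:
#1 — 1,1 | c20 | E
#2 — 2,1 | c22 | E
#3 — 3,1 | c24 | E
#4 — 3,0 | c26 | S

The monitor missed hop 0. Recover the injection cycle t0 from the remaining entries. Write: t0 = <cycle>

t0 = 18

The first recorded entry is hop 1 at cycle 20.
t0 = cyc[1] − L = 20 − 2 = 18.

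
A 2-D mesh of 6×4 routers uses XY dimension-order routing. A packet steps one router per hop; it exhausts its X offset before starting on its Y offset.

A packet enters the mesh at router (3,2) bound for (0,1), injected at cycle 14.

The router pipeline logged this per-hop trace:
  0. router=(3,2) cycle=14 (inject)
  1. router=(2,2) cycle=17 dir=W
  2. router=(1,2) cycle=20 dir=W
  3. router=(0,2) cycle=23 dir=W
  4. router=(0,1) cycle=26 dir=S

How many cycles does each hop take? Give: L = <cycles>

L = 3

Δcyc across hop 0→1: 17 − 14 = 3.
Each hop adds L, hence L = 3.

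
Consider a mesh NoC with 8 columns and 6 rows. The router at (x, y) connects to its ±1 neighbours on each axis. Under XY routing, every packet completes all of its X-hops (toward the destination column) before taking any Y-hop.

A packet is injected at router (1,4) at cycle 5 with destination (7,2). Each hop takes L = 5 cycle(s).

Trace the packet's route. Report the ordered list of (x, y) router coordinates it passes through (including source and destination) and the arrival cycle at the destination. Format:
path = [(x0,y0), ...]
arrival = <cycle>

path = [(1,4), (2,4), (3,4), (4,4), (5,4), (6,4), (7,4), (7,3), (7,2)]
arrival = 45

t=5: at (1,4)
t=10: at (2,4) after E
t=15: at (3,4) after E
t=20: at (4,4) after E
t=25: at (5,4) after E
t=30: at (6,4) after E
t=35: at (7,4) after E
t=40: at (7,3) after S
t=45: at (7,2) after S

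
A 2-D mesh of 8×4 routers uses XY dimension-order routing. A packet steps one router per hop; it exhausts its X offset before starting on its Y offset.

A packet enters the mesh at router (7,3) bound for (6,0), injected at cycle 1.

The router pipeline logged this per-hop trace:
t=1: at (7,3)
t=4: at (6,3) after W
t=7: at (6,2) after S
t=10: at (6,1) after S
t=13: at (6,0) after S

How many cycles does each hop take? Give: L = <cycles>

L = 3

Between hops 0 and 1 the cycle counter advances 4 − 1 = 3.
Per-hop latency L = Δcyc = 3.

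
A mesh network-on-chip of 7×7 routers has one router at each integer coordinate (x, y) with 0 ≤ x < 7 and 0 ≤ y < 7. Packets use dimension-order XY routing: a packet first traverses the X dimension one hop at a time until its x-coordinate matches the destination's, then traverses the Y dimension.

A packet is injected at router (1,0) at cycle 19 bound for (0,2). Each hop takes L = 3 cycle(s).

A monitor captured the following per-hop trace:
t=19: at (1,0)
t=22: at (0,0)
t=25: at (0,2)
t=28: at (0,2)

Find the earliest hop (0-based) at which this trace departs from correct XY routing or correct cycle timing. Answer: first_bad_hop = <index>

hop 1: step (-1,+0), +3 cyc — ok
hop 2: step (+0,+2), +3 cyc — BAD: non-unit step

first_bad_hop = 2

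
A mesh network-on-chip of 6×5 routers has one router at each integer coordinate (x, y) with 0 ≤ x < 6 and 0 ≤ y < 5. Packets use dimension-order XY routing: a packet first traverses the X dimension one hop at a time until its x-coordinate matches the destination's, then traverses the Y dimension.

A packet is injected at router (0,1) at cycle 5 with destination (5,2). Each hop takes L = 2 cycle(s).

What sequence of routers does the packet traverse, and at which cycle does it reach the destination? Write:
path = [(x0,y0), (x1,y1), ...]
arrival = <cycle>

#0 — 0,1 | c5
#1 — 1,1 | c7 | E
#2 — 2,1 | c9 | E
#3 — 3,1 | c11 | E
#4 — 4,1 | c13 | E
#5 — 5,1 | c15 | E
#6 — 5,2 | c17 | N

path = [(0,1), (1,1), (2,1), (3,1), (4,1), (5,1), (5,2)]
arrival = 17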